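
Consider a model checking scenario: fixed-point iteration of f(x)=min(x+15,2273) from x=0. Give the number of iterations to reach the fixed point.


Step 1: x=0, cap=2273, increment=15
Step 2: x grows by 15 each step until capped at 2273; fixed point is x=2273
Step 3: iterations = ceil(2273/15) = 152

152


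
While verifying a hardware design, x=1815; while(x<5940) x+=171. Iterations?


Step 1: x goes from 1815 toward 5940 by 171; the body runs while x<5940, so iterations = ceil((bound-start)/step)
Step 2: Distance=4125
Step 3: ceil(4125/171)=25

25


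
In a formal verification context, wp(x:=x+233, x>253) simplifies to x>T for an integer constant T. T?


Formula: wp(x:=E, P) = P[E/x] (substitute E for x in postcondition)
Step 1: Postcondition: x>253
Step 2: Substitute x+233 for x: x+233>253
Step 3: Solve for x: x > 253-233 = 20

20


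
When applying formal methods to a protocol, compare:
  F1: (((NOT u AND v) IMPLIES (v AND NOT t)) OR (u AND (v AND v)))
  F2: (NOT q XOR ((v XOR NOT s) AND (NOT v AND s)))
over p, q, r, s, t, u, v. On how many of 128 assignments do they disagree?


F1 = (((NOT u AND v) IMPLIES (v AND NOT t)) OR (u AND (v AND v)))
F2 = (NOT q XOR ((v XOR NOT s) AND (NOT v AND s)))
Evaluate both on each of 128 rows (bits = p,q,r,s,t,u,v):
  row 0 [0000000]: F1=1 F2=1 -> 0
  row 1 [0000001]: F1=1 F2=1 -> 0
  row 2 [0000010]: F1=1 F2=1 -> 0
  row 3 [0000011]: F1=1 F2=1 -> 0
  row 4 [0000100]: F1=1 F2=1 -> 0
  (every remaining row is evaluated the same way; all 128 results are listed next)
Full result column, 8 rows per line (p,q,r,s fixed per line; t,u,v runs 000..111 left to right):
  rows 0-7 [p,q,r,s=0000]: 00000100  (ones: 1)
  rows 8-15 [p,q,r,s=0001]: 00000100  (ones: 1)
  rows 16-23 [p,q,r,s=0010]: 00000100  (ones: 1)
  rows 24-31 [p,q,r,s=0011]: 00000100  (ones: 1)
  rows 32-39 [p,q,r,s=0100]: 11111011  (ones: 7)
  rows 40-47 [p,q,r,s=0101]: 11111011  (ones: 7)
  rows 48-55 [p,q,r,s=0110]: 11111011  (ones: 7)
  rows 56-63 [p,q,r,s=0111]: 11111011  (ones: 7)
  rows 64-71 [p,q,r,s=1000]: 00000100  (ones: 1)
  rows 72-79 [p,q,r,s=1001]: 00000100  (ones: 1)
  rows 80-87 [p,q,r,s=1010]: 00000100  (ones: 1)
  rows 88-95 [p,q,r,s=1011]: 00000100  (ones: 1)
  rows 96-103 [p,q,r,s=1100]: 11111011  (ones: 7)
  rows 104-111 [p,q,r,s=1101]: 11111011  (ones: 7)
  rows 112-119 [p,q,r,s=1110]: 11111011  (ones: 7)
  rows 120-127 [p,q,r,s=1111]: 11111011  (ones: 7)
Disagreements = 1+1+1+1+7+7+7+7+1+1+1+1+7+7+7+7 = 64

64


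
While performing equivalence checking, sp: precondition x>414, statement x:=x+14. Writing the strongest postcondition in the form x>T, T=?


Formula: sp(P, x:=E) = exists old_x. (x = E[old_x/x]) AND P[old_x/x] (old_x is the value of x before the assignment; eliminate old_x by solving x = E[old_x/x] for old_x)
Step 1: Precondition P: x>414, i.e. old_x > 414
Step 2: Assignment gives x = old_x + 14, so old_x = x - 14
Step 3: Substitute into P: x - 14 > 414
Step 4: Simplify: x > 414+14 = 428

428


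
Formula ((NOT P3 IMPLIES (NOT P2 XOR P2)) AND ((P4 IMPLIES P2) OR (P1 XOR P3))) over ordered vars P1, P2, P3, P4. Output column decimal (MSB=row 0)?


Formula: ((NOT P3 IMPLIES (NOT P2 XOR P2)) AND ((P4 IMPLIES P2) OR (P1 XOR P3))) over P1, P2, P3, P4 (16 rows)
Evaluate each row (bits = P1,P2,P3,P4, MSB first):
  row 0 [0000]: ((NOT 0 IMPLIES (NOT 0 XOR 0)) AND ((0 IMPLIES 0) OR (0 XOR 0))) -> 1
  row 1 [0001]: ((NOT 0 IMPLIES (NOT 0 XOR 0)) AND ((1 IMPLIES 0) OR (0 XOR 0))) -> 0
  row 2 [0010]: ((NOT 1 IMPLIES (NOT 0 XOR 0)) AND ((0 IMPLIES 0) OR (0 XOR 1))) -> 1
  row 3 [0011]: ((NOT 1 IMPLIES (NOT 0 XOR 0)) AND ((1 IMPLIES 0) OR (0 XOR 1))) -> 1
  row 4 [0100]: ((NOT 0 IMPLIES (NOT 1 XOR 1)) AND ((0 IMPLIES 1) OR (0 XOR 0))) -> 1
  row 5 [0101]: ((NOT 0 IMPLIES (NOT 1 XOR 1)) AND ((1 IMPLIES 1) OR (0 XOR 0))) -> 1
  row 6 [0110]: ((NOT 1 IMPLIES (NOT 1 XOR 1)) AND ((0 IMPLIES 1) OR (0 XOR 1))) -> 1
  row 7 [0111]: ((NOT 1 IMPLIES (NOT 1 XOR 1)) AND ((1 IMPLIES 1) OR (0 XOR 1))) -> 1
  row 8 [1000]: ((NOT 0 IMPLIES (NOT 0 XOR 0)) AND ((0 IMPLIES 0) OR (1 XOR 0))) -> 1
  row 9 [1001]: ((NOT 0 IMPLIES (NOT 0 XOR 0)) AND ((1 IMPLIES 0) OR (1 XOR 0))) -> 1
  row 10 [1010]: ((NOT 1 IMPLIES (NOT 0 XOR 0)) AND ((0 IMPLIES 0) OR (1 XOR 1))) -> 1
  row 11 [1011]: ((NOT 1 IMPLIES (NOT 0 XOR 0)) AND ((1 IMPLIES 0) OR (1 XOR 1))) -> 0
  row 12 [1100]: ((NOT 0 IMPLIES (NOT 1 XOR 1)) AND ((0 IMPLIES 1) OR (1 XOR 0))) -> 1
  row 13 [1101]: ((NOT 0 IMPLIES (NOT 1 XOR 1)) AND ((1 IMPLIES 1) OR (1 XOR 0))) -> 1
  row 14 [1110]: ((NOT 1 IMPLIES (NOT 1 XOR 1)) AND ((0 IMPLIES 1) OR (1 XOR 1))) -> 1
  row 15 [1111]: ((NOT 1 IMPLIES (NOT 1 XOR 1)) AND ((1 IMPLIES 1) OR (1 XOR 1))) -> 1
Full result column, 4 rows per line (P1,P2 fixed per line; P3,P4 runs 00..11 left to right):
  rows 0-3 [P1,P2=00]: 1011  = hex B
  rows 4-7 [P1,P2=01]: 1111  = hex F
  rows 8-11 [P1,P2=10]: 1110  = hex E
  rows 12-15 [P1,P2=11]: 1111  = hex F
Output column (row 0 .. row 15) = 1011111111101111
Output column grouped in 4s = 1011 1111 1110 1111 = 0xBFEF
Convert to decimal digit by digit (value = value*16 + digit):
  B -> 11
  11*16 + 15 (F) = 191
  191*16 + 14 (E) = 3070
  3070*16 + 15 (F) = 49135
Decimal = 49135

49135


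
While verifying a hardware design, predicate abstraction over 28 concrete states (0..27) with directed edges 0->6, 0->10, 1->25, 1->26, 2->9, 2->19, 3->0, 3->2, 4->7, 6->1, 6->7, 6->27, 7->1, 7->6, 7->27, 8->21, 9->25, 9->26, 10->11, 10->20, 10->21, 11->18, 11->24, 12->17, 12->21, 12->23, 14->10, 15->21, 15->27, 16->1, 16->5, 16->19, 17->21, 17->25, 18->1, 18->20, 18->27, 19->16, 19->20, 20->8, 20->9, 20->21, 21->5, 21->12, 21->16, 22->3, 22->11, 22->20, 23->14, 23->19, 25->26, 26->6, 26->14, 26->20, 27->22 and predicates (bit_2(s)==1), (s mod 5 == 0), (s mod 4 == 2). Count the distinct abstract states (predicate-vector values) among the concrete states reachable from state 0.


BFS from 0:
Concrete reachable: {0, 1, 2, 3, 5, 6, 7, 8, 9, 10, 11, 12, 14, 16, 17, 18, 19, 20, 21, 22, 23, 24, 25, 26, 27}
Abstract via predicates (bit_2(s)==1), (s mod 5 == 0), (s mod 4 == 2):
  (0,0,0) <- {1, 3, 8, 9, 11, 16, 17, 19, 24, 27}
  (0,0,1) <- {2, 18, 26}
  (0,1,0) <- {0, 25}
  (0,1,1) <- {10}
  (1,0,0) <- {7, 12, 21, 23}
  (1,0,1) <- {6, 14, 22}
  (1,1,0) <- {5, 20}
Distinct abstract states = 7

7


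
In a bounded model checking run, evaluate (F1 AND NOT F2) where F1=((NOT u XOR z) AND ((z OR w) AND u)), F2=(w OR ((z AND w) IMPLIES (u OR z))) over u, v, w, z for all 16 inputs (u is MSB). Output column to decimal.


F1 = ((NOT u XOR z) AND ((z OR w) AND u))
F2 = (w OR ((z AND w) IMPLIES (u OR z)))
Counterexample to F1=>F2 is where F1=1 and F2=0.
Evaluate each row (bits = u,v,w,z, MSB first):
  row 0 [0000]: F1=0 F2=1 -> F1&~F2 -> 0
  row 1 [0001]: F1=0 F2=1 -> F1&~F2 -> 0
  row 2 [0010]: F1=0 F2=1 -> F1&~F2 -> 0
  row 3 [0011]: F1=0 F2=1 -> F1&~F2 -> 0
  row 4 [0100]: F1=0 F2=1 -> F1&~F2 -> 0
  row 5 [0101]: F1=0 F2=1 -> F1&~F2 -> 0
  row 6 [0110]: F1=0 F2=1 -> F1&~F2 -> 0
  row 7 [0111]: F1=0 F2=1 -> F1&~F2 -> 0
  row 8 [1000]: F1=0 F2=1 -> F1&~F2 -> 0
  row 9 [1001]: F1=1 F2=1 -> F1&~F2 -> 0
  row 10 [1010]: F1=0 F2=1 -> F1&~F2 -> 0
  row 11 [1011]: F1=1 F2=1 -> F1&~F2 -> 0
  row 12 [1100]: F1=0 F2=1 -> F1&~F2 -> 0
  row 13 [1101]: F1=1 F2=1 -> F1&~F2 -> 0
  row 14 [1110]: F1=0 F2=1 -> F1&~F2 -> 0
  row 15 [1111]: F1=1 F2=1 -> F1&~F2 -> 0
Full result column, 4 rows per line (u,v fixed per line; w,z runs 00..11 left to right):
  rows 0-3 [u,v=00]: 0000  = hex 0
  rows 4-7 [u,v=01]: 0000  = hex 0
  rows 8-11 [u,v=10]: 0000  = hex 0
  rows 12-15 [u,v=11]: 0000  = hex 0
Counterexample vector (row 0 .. row 15) = 0000000000000000
Output column grouped in 4s = 0000 0000 0000 0000 = 0x0000
Convert to decimal digit by digit (value = value*16 + digit):
  0 -> 0
  0*16 + 0 = 0
  0*16 + 0 = 0
  0*16 + 0 = 0
Decimal = 0

0


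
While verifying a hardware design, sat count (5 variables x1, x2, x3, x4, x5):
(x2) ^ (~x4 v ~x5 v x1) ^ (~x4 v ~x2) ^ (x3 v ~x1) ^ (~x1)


CNF with 5 clauses over 5 vars (32 assignments).
An assignment satisfies CNF iff every clause has >=1 true literal.
Check each row (bits = x1,x2,x3,x4,x5; clause T/F shown):
  row 0 [00000]: clauses=FTTTT -> 0
  row 1 [00001]: clauses=FTTTT -> 0
  row 2 [00010]: clauses=FTTTT -> 0
  row 3 [00011]: clauses=FFTTT -> 0
  row 4 [00100]: clauses=FTTTT -> 0
  row 5 [00101]: clauses=FTTTT -> 0
  row 6 [00110]: clauses=FTTTT -> 0
  row 7 [00111]: clauses=FFTTT -> 0
  row 8 [01000]: clauses=TTTTT -> 1
  row 9 [01001]: clauses=TTTTT -> 1
  row 10 [01010]: clauses=TTFTT -> 0
  row 11 [01011]: clauses=TFFTT -> 0
  row 12 [01100]: clauses=TTTTT -> 1
  row 13 [01101]: clauses=TTTTT -> 1
  row 14 [01110]: clauses=TTFTT -> 0
  row 15 [01111]: clauses=TFFTT -> 0
  row 16 [10000]: clauses=FTTFF -> 0
  row 17 [10001]: clauses=FTTFF -> 0
  row 18 [10010]: clauses=FTTFF -> 0
  row 19 [10011]: clauses=FTTFF -> 0
  row 20 [10100]: clauses=FTTTF -> 0
  row 21 [10101]: clauses=FTTTF -> 0
  row 22 [10110]: clauses=FTTTF -> 0
  row 23 [10111]: clauses=FTTTF -> 0
  row 24 [11000]: clauses=TTTFF -> 0
  row 25 [11001]: clauses=TTTFF -> 0
  row 26 [11010]: clauses=TTFFF -> 0
  row 27 [11011]: clauses=TTFFF -> 0
  row 28 [11100]: clauses=TTTTF -> 0
  row 29 [11101]: clauses=TTTTF -> 0
  row 30 [11110]: clauses=TTFTF -> 0
  row 31 [11111]: clauses=TTFTF -> 0
Full result column, 8 rows per line (x1,x2 fixed per line; x3,x4,x5 runs 000..111 left to right):
  rows 0-7 [x1,x2=00]: 00000000  (ones: 0)
  rows 8-15 [x1,x2=01]: 11001100  (ones: 4)
  rows 16-23 [x1,x2=10]: 00000000  (ones: 0)
  rows 24-31 [x1,x2=11]: 00000000  (ones: 0)
Satisfying assignments = 0+4+0+0 = 4

4


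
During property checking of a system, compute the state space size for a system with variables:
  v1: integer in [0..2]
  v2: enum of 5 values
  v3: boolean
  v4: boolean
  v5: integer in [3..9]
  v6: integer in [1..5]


State space = product of domain sizes of all variables.
Domain sizes:
  v1 (integer in [0..2]): 3
  v2 (enum of 5 values): 5
  v3 (boolean): 2
  v4 (boolean): 2
  v5 (integer in [3..9]): 7
  v6 (integer in [1..5]): 5
Product = 3 * 5 * 2 * 2 * 7 * 5 = 2100

2100


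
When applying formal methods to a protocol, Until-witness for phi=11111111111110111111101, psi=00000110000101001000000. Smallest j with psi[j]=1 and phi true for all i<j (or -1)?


(phi U psi) at 0: need smallest j with psi[j]=1 and phi[i]=1 for all i in [0,j).
Scan from step 0:
  step 0: phi=1, psi=0 -> continue
  step 1: phi=1, psi=0 -> continue
  step 2: phi=1, psi=0 -> continue
  step 3: phi=1, psi=0 -> continue
  step 5: psi=1 and phi held for [0,5) -> witness found
Witness step = 5

5


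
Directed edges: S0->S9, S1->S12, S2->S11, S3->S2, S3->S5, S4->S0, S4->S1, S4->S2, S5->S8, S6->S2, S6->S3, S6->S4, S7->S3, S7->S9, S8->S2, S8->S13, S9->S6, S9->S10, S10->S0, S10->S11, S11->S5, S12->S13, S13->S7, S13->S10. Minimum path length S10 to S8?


BFS layer-by-layer from S10:
  dist 0: {S10}
  dist 1: {S0, S11}
  dist 2: {S5, S9}
  dist 3: {S6, S8}
  -> S8 reached at distance 3
Shortest path length = 3

3


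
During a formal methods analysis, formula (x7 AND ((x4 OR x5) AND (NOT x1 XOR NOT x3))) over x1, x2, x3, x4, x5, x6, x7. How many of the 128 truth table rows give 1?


Formula: (x7 AND ((x4 OR x5) AND (NOT x1 XOR NOT x3))) over 7 vars (128 rows)
Evaluate each row (x1, x2, x3, x4, x5, x6, x7 as bits, MSB first):
  row 0 [0000000]: (0 AND ((0 OR 0) AND (NOT 0 XOR NOT 0))) -> 0
  row 1 [0000001]: (1 AND ((0 OR 0) AND (NOT 0 XOR NOT 0))) -> 0
  row 2 [0000010]: (0 AND ((0 OR 0) AND (NOT 0 XOR NOT 0))) -> 0
  row 3 [0000011]: (1 AND ((0 OR 0) AND (NOT 0 XOR NOT 0))) -> 0
  row 4 [0000100]: (0 AND ((0 OR 1) AND (NOT 0 XOR NOT 0))) -> 0
  (every remaining row is evaluated the same way; all 128 results are listed next)
Full result column, 8 rows per line (x1,x2,x3,x4 fixed per line; x5,x6,x7 runs 000..111 left to right):
  rows 0-7 [x1,x2,x3,x4=0000]: 00000000  (ones: 0)
  rows 8-15 [x1,x2,x3,x4=0001]: 00000000  (ones: 0)
  rows 16-23 [x1,x2,x3,x4=0010]: 00000101  (ones: 2)
  rows 24-31 [x1,x2,x3,x4=0011]: 01010101  (ones: 4)
  rows 32-39 [x1,x2,x3,x4=0100]: 00000000  (ones: 0)
  rows 40-47 [x1,x2,x3,x4=0101]: 00000000  (ones: 0)
  rows 48-55 [x1,x2,x3,x4=0110]: 00000101  (ones: 2)
  rows 56-63 [x1,x2,x3,x4=0111]: 01010101  (ones: 4)
  rows 64-71 [x1,x2,x3,x4=1000]: 00000101  (ones: 2)
  rows 72-79 [x1,x2,x3,x4=1001]: 01010101  (ones: 4)
  rows 80-87 [x1,x2,x3,x4=1010]: 00000000  (ones: 0)
  rows 88-95 [x1,x2,x3,x4=1011]: 00000000  (ones: 0)
  rows 96-103 [x1,x2,x3,x4=1100]: 00000101  (ones: 2)
  rows 104-111 [x1,x2,x3,x4=1101]: 01010101  (ones: 4)
  rows 112-119 [x1,x2,x3,x4=1110]: 00000000  (ones: 0)
  rows 120-127 [x1,x2,x3,x4=1111]: 00000000  (ones: 0)
Count of 1-rows = 0+0+2+4+0+0+2+4+2+4+0+0+2+4+0+0 = 24

24


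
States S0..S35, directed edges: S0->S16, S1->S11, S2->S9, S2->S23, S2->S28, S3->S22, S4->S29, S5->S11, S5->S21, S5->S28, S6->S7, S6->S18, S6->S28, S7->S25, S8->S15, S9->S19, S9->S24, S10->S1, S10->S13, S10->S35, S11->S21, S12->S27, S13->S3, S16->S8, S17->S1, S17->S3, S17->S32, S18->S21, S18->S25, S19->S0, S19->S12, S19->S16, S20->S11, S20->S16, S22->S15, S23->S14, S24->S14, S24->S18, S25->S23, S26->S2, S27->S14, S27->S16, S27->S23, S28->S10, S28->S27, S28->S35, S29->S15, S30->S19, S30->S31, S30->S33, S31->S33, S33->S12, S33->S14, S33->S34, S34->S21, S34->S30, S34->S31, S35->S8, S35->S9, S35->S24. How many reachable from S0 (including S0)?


BFS from S0:
  layer 0: {S0}
  layer 1: {S16}
  layer 2: {S8}
  layer 3: {S15}
Reachable set: {S0, S8, S15, S16}
Count = 4

4


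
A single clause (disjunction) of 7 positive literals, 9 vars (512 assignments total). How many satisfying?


Step 1: Total=2^9=512
Step 2: Unsat when all 7 false: 2^2=4
Step 3: Sat=512-4=508

508


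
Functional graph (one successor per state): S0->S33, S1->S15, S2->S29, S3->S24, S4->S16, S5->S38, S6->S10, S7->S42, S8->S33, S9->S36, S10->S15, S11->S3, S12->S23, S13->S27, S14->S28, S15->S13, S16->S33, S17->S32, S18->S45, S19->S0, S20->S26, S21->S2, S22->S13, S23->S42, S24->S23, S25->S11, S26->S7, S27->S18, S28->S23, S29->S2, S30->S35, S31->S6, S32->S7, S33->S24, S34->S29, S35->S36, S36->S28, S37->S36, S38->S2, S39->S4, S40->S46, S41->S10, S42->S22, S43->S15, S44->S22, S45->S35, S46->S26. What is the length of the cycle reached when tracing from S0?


Trace from S0 until a state repeats:
  S0 -> S33 -> S24 -> S23 -> S42 -> S22 -> S13 -> S27 -> S18 -> S45 -> S35 -> S36 -> S28 -> S23
S23 first seen at step 3, revisited at step 13.
Cycle length = 13 - 3 = 10

10


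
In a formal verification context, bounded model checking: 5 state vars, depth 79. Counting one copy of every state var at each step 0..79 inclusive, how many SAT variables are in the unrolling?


BMC unrolls to depth k, creating one copy of each state var for steps 0..k.
Step count = 79 + 1 = 80 (steps 0 through 79)
Vars per step = 5
Total = 5 * 80 = 400

400


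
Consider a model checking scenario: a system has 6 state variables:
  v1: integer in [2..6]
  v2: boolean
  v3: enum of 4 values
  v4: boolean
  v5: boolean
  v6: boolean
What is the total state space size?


State space = product of domain sizes of all variables.
Domain sizes:
  v1 (integer in [2..6]): 5
  v2 (boolean): 2
  v3 (enum of 4 values): 4
  v4 (boolean): 2
  v5 (boolean): 2
  v6 (boolean): 2
Product = 5 * 2 * 4 * 2 * 2 * 2 = 320

320


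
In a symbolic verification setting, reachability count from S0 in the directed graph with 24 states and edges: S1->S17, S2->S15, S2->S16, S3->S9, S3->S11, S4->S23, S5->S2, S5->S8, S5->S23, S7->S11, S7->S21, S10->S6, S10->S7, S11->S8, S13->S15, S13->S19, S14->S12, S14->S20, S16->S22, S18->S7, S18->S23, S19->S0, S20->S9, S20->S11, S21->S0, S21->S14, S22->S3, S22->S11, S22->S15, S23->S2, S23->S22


BFS from S0:
  layer 0: {S0}
Reachable set: {S0}
Count = 1

1


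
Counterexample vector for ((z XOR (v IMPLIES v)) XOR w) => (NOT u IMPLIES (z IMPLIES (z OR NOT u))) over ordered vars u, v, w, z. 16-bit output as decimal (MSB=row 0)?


F1 = ((z XOR (v IMPLIES v)) XOR w)
F2 = (NOT u IMPLIES (z IMPLIES (z OR NOT u)))
Counterexample to F1=>F2 is where F1=1 and F2=0.
Evaluate each row (bits = u,v,w,z, MSB first):
  row 0 [0000]: F1=1 F2=1 -> F1&~F2 -> 0
  row 1 [0001]: F1=0 F2=1 -> F1&~F2 -> 0
  row 2 [0010]: F1=0 F2=1 -> F1&~F2 -> 0
  row 3 [0011]: F1=1 F2=1 -> F1&~F2 -> 0
  row 4 [0100]: F1=1 F2=1 -> F1&~F2 -> 0
  row 5 [0101]: F1=0 F2=1 -> F1&~F2 -> 0
  row 6 [0110]: F1=0 F2=1 -> F1&~F2 -> 0
  row 7 [0111]: F1=1 F2=1 -> F1&~F2 -> 0
  row 8 [1000]: F1=1 F2=1 -> F1&~F2 -> 0
  row 9 [1001]: F1=0 F2=1 -> F1&~F2 -> 0
  row 10 [1010]: F1=0 F2=1 -> F1&~F2 -> 0
  row 11 [1011]: F1=1 F2=1 -> F1&~F2 -> 0
  row 12 [1100]: F1=1 F2=1 -> F1&~F2 -> 0
  row 13 [1101]: F1=0 F2=1 -> F1&~F2 -> 0
  row 14 [1110]: F1=0 F2=1 -> F1&~F2 -> 0
  row 15 [1111]: F1=1 F2=1 -> F1&~F2 -> 0
Full result column, 4 rows per line (u,v fixed per line; w,z runs 00..11 left to right):
  rows 0-3 [u,v=00]: 0000  = hex 0
  rows 4-7 [u,v=01]: 0000  = hex 0
  rows 8-11 [u,v=10]: 0000  = hex 0
  rows 12-15 [u,v=11]: 0000  = hex 0
Counterexample vector (row 0 .. row 15) = 0000000000000000
Output column grouped in 4s = 0000 0000 0000 0000 = 0x0000
Convert to decimal digit by digit (value = value*16 + digit):
  0 -> 0
  0*16 + 0 = 0
  0*16 + 0 = 0
  0*16 + 0 = 0
Decimal = 0

0


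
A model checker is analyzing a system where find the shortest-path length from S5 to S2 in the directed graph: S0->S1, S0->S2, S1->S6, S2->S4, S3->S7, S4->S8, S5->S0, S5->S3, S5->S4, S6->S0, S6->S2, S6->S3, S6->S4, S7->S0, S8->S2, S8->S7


BFS layer-by-layer from S5:
  dist 0: {S5}
  dist 1: {S0, S3, S4}
  dist 2: {S1, S2, S7, S8}
  -> S2 reached at distance 2
Shortest path length = 2

2


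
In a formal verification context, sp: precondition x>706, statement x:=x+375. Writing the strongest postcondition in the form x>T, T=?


Formula: sp(P, x:=E) = exists old_x. (x = E[old_x/x]) AND P[old_x/x] (old_x is the value of x before the assignment; eliminate old_x by solving x = E[old_x/x] for old_x)
Step 1: Precondition P: x>706, i.e. old_x > 706
Step 2: Assignment gives x = old_x + 375, so old_x = x - 375
Step 3: Substitute into P: x - 375 > 706
Step 4: Simplify: x > 706+375 = 1081

1081


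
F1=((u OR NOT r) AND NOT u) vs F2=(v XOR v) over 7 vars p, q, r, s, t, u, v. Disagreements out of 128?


F1 = ((u OR NOT r) AND NOT u)
F2 = (v XOR v)
Evaluate both on each of 128 rows (bits = p,q,r,s,t,u,v):
  row 0 [0000000]: F1=1 F2=0 (differ) -> 1
  row 1 [0000001]: F1=1 F2=0 (differ) -> 1
  row 2 [0000010]: F1=0 F2=0 -> 0
  row 3 [0000011]: F1=0 F2=0 -> 0
  row 4 [0000100]: F1=1 F2=0 (differ) -> 1
  (every remaining row is evaluated the same way; all 128 results are listed next)
Full result column, 8 rows per line (p,q,r,s fixed per line; t,u,v runs 000..111 left to right):
  rows 0-7 [p,q,r,s=0000]: 11001100  (ones: 4)
  rows 8-15 [p,q,r,s=0001]: 11001100  (ones: 4)
  rows 16-23 [p,q,r,s=0010]: 00000000  (ones: 0)
  rows 24-31 [p,q,r,s=0011]: 00000000  (ones: 0)
  rows 32-39 [p,q,r,s=0100]: 11001100  (ones: 4)
  rows 40-47 [p,q,r,s=0101]: 11001100  (ones: 4)
  rows 48-55 [p,q,r,s=0110]: 00000000  (ones: 0)
  rows 56-63 [p,q,r,s=0111]: 00000000  (ones: 0)
  rows 64-71 [p,q,r,s=1000]: 11001100  (ones: 4)
  rows 72-79 [p,q,r,s=1001]: 11001100  (ones: 4)
  rows 80-87 [p,q,r,s=1010]: 00000000  (ones: 0)
  rows 88-95 [p,q,r,s=1011]: 00000000  (ones: 0)
  rows 96-103 [p,q,r,s=1100]: 11001100  (ones: 4)
  rows 104-111 [p,q,r,s=1101]: 11001100  (ones: 4)
  rows 112-119 [p,q,r,s=1110]: 00000000  (ones: 0)
  rows 120-127 [p,q,r,s=1111]: 00000000  (ones: 0)
Disagreements = 4+4+0+0+4+4+0+0+4+4+0+0+4+4+0+0 = 32

32


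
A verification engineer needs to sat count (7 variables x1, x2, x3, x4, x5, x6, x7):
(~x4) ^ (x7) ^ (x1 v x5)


CNF with 3 clauses over 7 vars (128 assignments).
An assignment satisfies CNF iff every clause has >=1 true literal.
Check each row (bits = x1,x2,x3,x4,x5,x6,x7; clause T/F shown):
  row 0 [0000000]: clauses=TFF -> 0
  row 1 [0000001]: clauses=TTF -> 0
  row 2 [0000010]: clauses=TFF -> 0
  row 3 [0000011]: clauses=TTF -> 0
  row 4 [0000100]: clauses=TFT -> 0
  (every remaining row is evaluated the same way; all 128 results are listed next)
Full result column, 8 rows per line (x1,x2,x3,x4 fixed per line; x5,x6,x7 runs 000..111 left to right):
  rows 0-7 [x1,x2,x3,x4=0000]: 00000101  (ones: 2)
  rows 8-15 [x1,x2,x3,x4=0001]: 00000000  (ones: 0)
  rows 16-23 [x1,x2,x3,x4=0010]: 00000101  (ones: 2)
  rows 24-31 [x1,x2,x3,x4=0011]: 00000000  (ones: 0)
  rows 32-39 [x1,x2,x3,x4=0100]: 00000101  (ones: 2)
  rows 40-47 [x1,x2,x3,x4=0101]: 00000000  (ones: 0)
  rows 48-55 [x1,x2,x3,x4=0110]: 00000101  (ones: 2)
  rows 56-63 [x1,x2,x3,x4=0111]: 00000000  (ones: 0)
  rows 64-71 [x1,x2,x3,x4=1000]: 01010101  (ones: 4)
  rows 72-79 [x1,x2,x3,x4=1001]: 00000000  (ones: 0)
  rows 80-87 [x1,x2,x3,x4=1010]: 01010101  (ones: 4)
  rows 88-95 [x1,x2,x3,x4=1011]: 00000000  (ones: 0)
  rows 96-103 [x1,x2,x3,x4=1100]: 01010101  (ones: 4)
  rows 104-111 [x1,x2,x3,x4=1101]: 00000000  (ones: 0)
  rows 112-119 [x1,x2,x3,x4=1110]: 01010101  (ones: 4)
  rows 120-127 [x1,x2,x3,x4=1111]: 00000000  (ones: 0)
Satisfying assignments = 2+0+2+0+2+0+2+0+4+0+4+0+4+0+4+0 = 24

24


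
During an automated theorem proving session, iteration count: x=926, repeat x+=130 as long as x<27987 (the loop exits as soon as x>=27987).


Step 1: x goes from 926 toward 27987 by 130; the body runs while x<27987, so iterations = ceil((bound-start)/step)
Step 2: Distance=27061
Step 3: ceil(27061/130)=209

209


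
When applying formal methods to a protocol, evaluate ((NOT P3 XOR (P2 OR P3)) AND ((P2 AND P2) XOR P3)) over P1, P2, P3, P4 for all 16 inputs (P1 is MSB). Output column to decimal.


Formula: ((NOT P3 XOR (P2 OR P3)) AND ((P2 AND P2) XOR P3)) over P1, P2, P3, P4 (16 rows)
Evaluate each row (bits = P1,P2,P3,P4, MSB first):
  row 0 [0000]: ((NOT 0 XOR (0 OR 0)) AND ((0 AND 0) XOR 0)) -> 0
  row 1 [0001]: ((NOT 0 XOR (0 OR 0)) AND ((0 AND 0) XOR 0)) -> 0
  row 2 [0010]: ((NOT 1 XOR (0 OR 1)) AND ((0 AND 0) XOR 1)) -> 1
  row 3 [0011]: ((NOT 1 XOR (0 OR 1)) AND ((0 AND 0) XOR 1)) -> 1
  row 4 [0100]: ((NOT 0 XOR (1 OR 0)) AND ((1 AND 1) XOR 0)) -> 0
  row 5 [0101]: ((NOT 0 XOR (1 OR 0)) AND ((1 AND 1) XOR 0)) -> 0
  row 6 [0110]: ((NOT 1 XOR (1 OR 1)) AND ((1 AND 1) XOR 1)) -> 0
  row 7 [0111]: ((NOT 1 XOR (1 OR 1)) AND ((1 AND 1) XOR 1)) -> 0
  row 8 [1000]: ((NOT 0 XOR (0 OR 0)) AND ((0 AND 0) XOR 0)) -> 0
  row 9 [1001]: ((NOT 0 XOR (0 OR 0)) AND ((0 AND 0) XOR 0)) -> 0
  row 10 [1010]: ((NOT 1 XOR (0 OR 1)) AND ((0 AND 0) XOR 1)) -> 1
  row 11 [1011]: ((NOT 1 XOR (0 OR 1)) AND ((0 AND 0) XOR 1)) -> 1
  row 12 [1100]: ((NOT 0 XOR (1 OR 0)) AND ((1 AND 1) XOR 0)) -> 0
  row 13 [1101]: ((NOT 0 XOR (1 OR 0)) AND ((1 AND 1) XOR 0)) -> 0
  row 14 [1110]: ((NOT 1 XOR (1 OR 1)) AND ((1 AND 1) XOR 1)) -> 0
  row 15 [1111]: ((NOT 1 XOR (1 OR 1)) AND ((1 AND 1) XOR 1)) -> 0
Full result column, 4 rows per line (P1,P2 fixed per line; P3,P4 runs 00..11 left to right):
  rows 0-3 [P1,P2=00]: 0011  = hex 3
  rows 4-7 [P1,P2=01]: 0000  = hex 0
  rows 8-11 [P1,P2=10]: 0011  = hex 3
  rows 12-15 [P1,P2=11]: 0000  = hex 0
Output column (row 0 .. row 15) = 0011000000110000
Output column grouped in 4s = 0011 0000 0011 0000 = 0x3030
Convert to decimal digit by digit (value = value*16 + digit):
  3 -> 3
  3*16 + 0 = 48
  48*16 + 3 = 771
  771*16 + 0 = 12336
Decimal = 12336

12336


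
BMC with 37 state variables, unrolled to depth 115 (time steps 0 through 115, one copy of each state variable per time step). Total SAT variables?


BMC unrolls to depth k, creating one copy of each state var for steps 0..k.
Step count = 115 + 1 = 116 (steps 0 through 115)
Vars per step = 37
Total = 37 * 116 = 4292

4292


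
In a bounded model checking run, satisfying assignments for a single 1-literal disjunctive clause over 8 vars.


Step 1: Total=2^8=256
Step 2: Unsat when all 1 false: 2^7=128
Step 3: Sat=256-128=128

128


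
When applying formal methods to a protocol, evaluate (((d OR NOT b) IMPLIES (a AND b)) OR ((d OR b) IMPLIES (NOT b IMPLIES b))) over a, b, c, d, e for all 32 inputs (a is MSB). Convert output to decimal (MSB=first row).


Formula: (((d OR NOT b) IMPLIES (a AND b)) OR ((d OR b) IMPLIES (NOT b IMPLIES b))) over a, b, c, d, e (32 rows)
Evaluate each row (bits = a,b,c,d,e, MSB first):
  row 0 [00000]: (((0 OR NOT 0) IMPLIES (0 AND 0)) OR ((0 OR 0) IMPLIES (NOT 0 IMPLIES 0))) -> 1
  row 1 [00001]: (((0 OR NOT 0) IMPLIES (0 AND 0)) OR ((0 OR 0) IMPLIES (NOT 0 IMPLIES 0))) -> 1
  row 2 [00010]: (((1 OR NOT 0) IMPLIES (0 AND 0)) OR ((1 OR 0) IMPLIES (NOT 0 IMPLIES 0))) -> 0
  row 3 [00011]: (((1 OR NOT 0) IMPLIES (0 AND 0)) OR ((1 OR 0) IMPLIES (NOT 0 IMPLIES 0))) -> 0
  row 4 [00100]: (((0 OR NOT 0) IMPLIES (0 AND 0)) OR ((0 OR 0) IMPLIES (NOT 0 IMPLIES 0))) -> 1
  row 5 [00101]: (((0 OR NOT 0) IMPLIES (0 AND 0)) OR ((0 OR 0) IMPLIES (NOT 0 IMPLIES 0))) -> 1
  row 6 [00110]: (((1 OR NOT 0) IMPLIES (0 AND 0)) OR ((1 OR 0) IMPLIES (NOT 0 IMPLIES 0))) -> 0
  row 7 [00111]: (((1 OR NOT 0) IMPLIES (0 AND 0)) OR ((1 OR 0) IMPLIES (NOT 0 IMPLIES 0))) -> 0
  row 8 [01000]: (((0 OR NOT 1) IMPLIES (0 AND 1)) OR ((0 OR 1) IMPLIES (NOT 1 IMPLIES 1))) -> 1
  row 9 [01001]: (((0 OR NOT 1) IMPLIES (0 AND 1)) OR ((0 OR 1) IMPLIES (NOT 1 IMPLIES 1))) -> 1
  row 10 [01010]: (((1 OR NOT 1) IMPLIES (0 AND 1)) OR ((1 OR 1) IMPLIES (NOT 1 IMPLIES 1))) -> 1
  row 11 [01011]: (((1 OR NOT 1) IMPLIES (0 AND 1)) OR ((1 OR 1) IMPLIES (NOT 1 IMPLIES 1))) -> 1
  row 12 [01100]: (((0 OR NOT 1) IMPLIES (0 AND 1)) OR ((0 OR 1) IMPLIES (NOT 1 IMPLIES 1))) -> 1
  row 13 [01101]: (((0 OR NOT 1) IMPLIES (0 AND 1)) OR ((0 OR 1) IMPLIES (NOT 1 IMPLIES 1))) -> 1
  row 14 [01110]: (((1 OR NOT 1) IMPLIES (0 AND 1)) OR ((1 OR 1) IMPLIES (NOT 1 IMPLIES 1))) -> 1
  row 15 [01111]: (((1 OR NOT 1) IMPLIES (0 AND 1)) OR ((1 OR 1) IMPLIES (NOT 1 IMPLIES 1))) -> 1
  row 16 [10000]: (((0 OR NOT 0) IMPLIES (1 AND 0)) OR ((0 OR 0) IMPLIES (NOT 0 IMPLIES 0))) -> 1
  row 17 [10001]: (((0 OR NOT 0) IMPLIES (1 AND 0)) OR ((0 OR 0) IMPLIES (NOT 0 IMPLIES 0))) -> 1
  row 18 [10010]: (((1 OR NOT 0) IMPLIES (1 AND 0)) OR ((1 OR 0) IMPLIES (NOT 0 IMPLIES 0))) -> 0
  row 19 [10011]: (((1 OR NOT 0) IMPLIES (1 AND 0)) OR ((1 OR 0) IMPLIES (NOT 0 IMPLIES 0))) -> 0
  row 20 [10100]: (((0 OR NOT 0) IMPLIES (1 AND 0)) OR ((0 OR 0) IMPLIES (NOT 0 IMPLIES 0))) -> 1
  row 21 [10101]: (((0 OR NOT 0) IMPLIES (1 AND 0)) OR ((0 OR 0) IMPLIES (NOT 0 IMPLIES 0))) -> 1
  row 22 [10110]: (((1 OR NOT 0) IMPLIES (1 AND 0)) OR ((1 OR 0) IMPLIES (NOT 0 IMPLIES 0))) -> 0
  row 23 [10111]: (((1 OR NOT 0) IMPLIES (1 AND 0)) OR ((1 OR 0) IMPLIES (NOT 0 IMPLIES 0))) -> 0
  row 24 [11000]: (((0 OR NOT 1) IMPLIES (1 AND 1)) OR ((0 OR 1) IMPLIES (NOT 1 IMPLIES 1))) -> 1
  row 25 [11001]: (((0 OR NOT 1) IMPLIES (1 AND 1)) OR ((0 OR 1) IMPLIES (NOT 1 IMPLIES 1))) -> 1
  row 26 [11010]: (((1 OR NOT 1) IMPLIES (1 AND 1)) OR ((1 OR 1) IMPLIES (NOT 1 IMPLIES 1))) -> 1
  row 27 [11011]: (((1 OR NOT 1) IMPLIES (1 AND 1)) OR ((1 OR 1) IMPLIES (NOT 1 IMPLIES 1))) -> 1
  row 28 [11100]: (((0 OR NOT 1) IMPLIES (1 AND 1)) OR ((0 OR 1) IMPLIES (NOT 1 IMPLIES 1))) -> 1
  row 29 [11101]: (((0 OR NOT 1) IMPLIES (1 AND 1)) OR ((0 OR 1) IMPLIES (NOT 1 IMPLIES 1))) -> 1
  row 30 [11110]: (((1 OR NOT 1) IMPLIES (1 AND 1)) OR ((1 OR 1) IMPLIES (NOT 1 IMPLIES 1))) -> 1
  row 31 [11111]: (((1 OR NOT 1) IMPLIES (1 AND 1)) OR ((1 OR 1) IMPLIES (NOT 1 IMPLIES 1))) -> 1
Full result column, 4 rows per line (a,b,c fixed per line; d,e runs 00..11 left to right):
  rows 0-3 [a,b,c=000]: 1100  = hex C
  rows 4-7 [a,b,c=001]: 1100  = hex C
  rows 8-11 [a,b,c=010]: 1111  = hex F
  rows 12-15 [a,b,c=011]: 1111  = hex F
  rows 16-19 [a,b,c=100]: 1100  = hex C
  rows 20-23 [a,b,c=101]: 1100  = hex C
  rows 24-27 [a,b,c=110]: 1111  = hex F
  rows 28-31 [a,b,c=111]: 1111  = hex F
Output column (row 0 .. row 31) = 11001100111111111100110011111111
Output column grouped in 4s = 1100 1100 1111 1111 1100 1100 1111 1111 = 0xCCFFCCFF
Convert to decimal digit by digit (value = value*16 + digit):
  C -> 12
  12*16 + 12 (C) = 204
  204*16 + 15 (F) = 3279
  3279*16 + 15 (F) = 52479
  52479*16 + 12 (C) = 839676
  839676*16 + 12 (C) = 13434828
  13434828*16 + 15 (F) = 214957263
  214957263*16 + 15 (F) = 3439316223
Decimal = 3439316223

3439316223


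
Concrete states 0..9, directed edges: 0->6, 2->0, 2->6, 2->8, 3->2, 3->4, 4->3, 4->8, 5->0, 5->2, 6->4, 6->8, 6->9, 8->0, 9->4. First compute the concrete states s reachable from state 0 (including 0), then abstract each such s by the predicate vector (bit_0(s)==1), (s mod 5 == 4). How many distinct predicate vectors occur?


BFS from 0:
Concrete reachable: {0, 2, 3, 4, 6, 8, 9}
Abstract via predicates (bit_0(s)==1), (s mod 5 == 4):
  (0,0) <- {0, 2, 6, 8}
  (0,1) <- {4}
  (1,0) <- {3}
  (1,1) <- {9}
Distinct abstract states = 4

4


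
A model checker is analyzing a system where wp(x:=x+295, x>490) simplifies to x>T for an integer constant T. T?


Formula: wp(x:=E, P) = P[E/x] (substitute E for x in postcondition)
Step 1: Postcondition: x>490
Step 2: Substitute x+295 for x: x+295>490
Step 3: Solve for x: x > 490-295 = 195

195


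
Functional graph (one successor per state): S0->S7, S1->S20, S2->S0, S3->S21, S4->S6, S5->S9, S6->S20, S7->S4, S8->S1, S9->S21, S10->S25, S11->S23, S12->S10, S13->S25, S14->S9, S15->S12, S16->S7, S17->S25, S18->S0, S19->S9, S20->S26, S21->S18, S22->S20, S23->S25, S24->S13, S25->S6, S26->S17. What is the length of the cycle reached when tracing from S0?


Trace from S0 until a state repeats:
  S0 -> S7 -> S4 -> S6 -> S20 -> S26 -> S17 -> S25 -> S6
S6 first seen at step 3, revisited at step 8.
Cycle length = 8 - 3 = 5

5


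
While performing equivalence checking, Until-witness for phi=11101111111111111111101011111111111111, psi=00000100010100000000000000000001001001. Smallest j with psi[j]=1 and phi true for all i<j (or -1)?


(phi U psi) at 0: need smallest j with psi[j]=1 and phi[i]=1 for all i in [0,j).
Scan from step 0:
  step 0: phi=1, psi=0 -> continue
  step 1: phi=1, psi=0 -> continue
  step 2: phi=1, psi=0 -> continue
  step 3: phi=0 -> phi-prefix broken from here
  step 5: psi=1 but phi already failed -> not a witness
  step 9: psi=1 but phi already failed -> not a witness
  step 11: psi=1 but phi already failed -> not a witness
  step 31: psi=1 but phi already failed -> not a witness
  step 34: psi=1 but phi already failed -> not a witness
  step 37: psi=1 but phi already failed -> not a witness
  end of trace: no witness -> -1
Witness step = -1

-1


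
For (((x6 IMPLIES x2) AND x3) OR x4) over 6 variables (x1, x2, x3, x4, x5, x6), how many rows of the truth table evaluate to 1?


Formula: (((x6 IMPLIES x2) AND x3) OR x4) over 6 vars (64 rows)
Evaluate each row (x1, x2, x3, x4, x5, x6 as bits, MSB first):
  row 0 [000000]: (((0 IMPLIES 0) AND 0) OR 0) -> 0
  row 1 [000001]: (((1 IMPLIES 0) AND 0) OR 0) -> 0
  row 2 [000010]: (((0 IMPLIES 0) AND 0) OR 0) -> 0
  row 3 [000011]: (((1 IMPLIES 0) AND 0) OR 0) -> 0
  row 4 [000100]: (((0 IMPLIES 0) AND 0) OR 1) -> 1
  (every remaining row is evaluated the same way; all 64 results are listed next)
Full result column, 8 rows per line (x1,x2,x3 fixed per line; x4,x5,x6 runs 000..111 left to right):
  rows 0-7 [x1,x2,x3=000]: 00001111  (ones: 4)
  rows 8-15 [x1,x2,x3=001]: 10101111  (ones: 6)
  rows 16-23 [x1,x2,x3=010]: 00001111  (ones: 4)
  rows 24-31 [x1,x2,x3=011]: 11111111  (ones: 8)
  rows 32-39 [x1,x2,x3=100]: 00001111  (ones: 4)
  rows 40-47 [x1,x2,x3=101]: 10101111  (ones: 6)
  rows 48-55 [x1,x2,x3=110]: 00001111  (ones: 4)
  rows 56-63 [x1,x2,x3=111]: 11111111  (ones: 8)
Count of 1-rows = 4+6+4+8+4+6+4+8 = 44

44


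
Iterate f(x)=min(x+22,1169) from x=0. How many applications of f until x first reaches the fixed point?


Step 1: x=0, cap=1169, increment=22
Step 2: x grows by 22 each step until capped at 1169; fixed point is x=1169
Step 3: iterations = ceil(1169/22) = 54

54


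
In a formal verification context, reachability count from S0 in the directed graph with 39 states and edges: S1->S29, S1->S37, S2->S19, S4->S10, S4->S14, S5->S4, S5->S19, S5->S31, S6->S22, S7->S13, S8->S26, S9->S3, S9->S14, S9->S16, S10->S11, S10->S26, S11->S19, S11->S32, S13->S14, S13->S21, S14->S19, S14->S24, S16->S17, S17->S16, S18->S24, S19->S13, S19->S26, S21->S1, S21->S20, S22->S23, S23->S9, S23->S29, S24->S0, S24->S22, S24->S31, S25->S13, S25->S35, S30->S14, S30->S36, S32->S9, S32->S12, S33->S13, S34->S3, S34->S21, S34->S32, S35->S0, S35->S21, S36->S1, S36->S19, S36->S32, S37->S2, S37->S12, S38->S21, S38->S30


BFS from S0:
  layer 0: {S0}
Reachable set: {S0}
Count = 1

1


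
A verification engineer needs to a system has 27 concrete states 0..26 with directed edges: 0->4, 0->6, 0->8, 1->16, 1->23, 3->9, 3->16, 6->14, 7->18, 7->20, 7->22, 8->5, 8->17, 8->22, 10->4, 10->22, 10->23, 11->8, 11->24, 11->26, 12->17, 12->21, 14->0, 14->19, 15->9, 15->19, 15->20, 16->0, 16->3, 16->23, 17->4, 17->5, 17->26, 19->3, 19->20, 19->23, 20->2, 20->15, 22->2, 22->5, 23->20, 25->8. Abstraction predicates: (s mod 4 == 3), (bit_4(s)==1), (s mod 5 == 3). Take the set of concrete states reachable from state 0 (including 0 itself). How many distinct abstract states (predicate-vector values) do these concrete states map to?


BFS from 0:
Concrete reachable: {0, 2, 3, 4, 5, 6, 8, 9, 14, 15, 16, 17, 19, 20, 22, 23, 26}
Abstract via predicates (s mod 4 == 3), (bit_4(s)==1), (s mod 5 == 3):
  (0,0,0) <- {0, 2, 4, 5, 6, 9, 14}
  (0,0,1) <- {8}
  (0,1,0) <- {16, 17, 20, 22, 26}
  (1,0,0) <- {15}
  (1,0,1) <- {3}
  (1,1,0) <- {19}
  (1,1,1) <- {23}
Distinct abstract states = 7

7


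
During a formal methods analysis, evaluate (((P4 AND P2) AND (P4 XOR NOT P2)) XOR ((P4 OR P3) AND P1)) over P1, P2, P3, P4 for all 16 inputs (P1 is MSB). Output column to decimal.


Formula: (((P4 AND P2) AND (P4 XOR NOT P2)) XOR ((P4 OR P3) AND P1)) over P1, P2, P3, P4 (16 rows)
Evaluate each row (bits = P1,P2,P3,P4, MSB first):
  row 0 [0000]: (((0 AND 0) AND (0 XOR NOT 0)) XOR ((0 OR 0) AND 0)) -> 0
  row 1 [0001]: (((1 AND 0) AND (1 XOR NOT 0)) XOR ((1 OR 0) AND 0)) -> 0
  row 2 [0010]: (((0 AND 0) AND (0 XOR NOT 0)) XOR ((0 OR 1) AND 0)) -> 0
  row 3 [0011]: (((1 AND 0) AND (1 XOR NOT 0)) XOR ((1 OR 1) AND 0)) -> 0
  row 4 [0100]: (((0 AND 1) AND (0 XOR NOT 1)) XOR ((0 OR 0) AND 0)) -> 0
  row 5 [0101]: (((1 AND 1) AND (1 XOR NOT 1)) XOR ((1 OR 0) AND 0)) -> 1
  row 6 [0110]: (((0 AND 1) AND (0 XOR NOT 1)) XOR ((0 OR 1) AND 0)) -> 0
  row 7 [0111]: (((1 AND 1) AND (1 XOR NOT 1)) XOR ((1 OR 1) AND 0)) -> 1
  row 8 [1000]: (((0 AND 0) AND (0 XOR NOT 0)) XOR ((0 OR 0) AND 1)) -> 0
  row 9 [1001]: (((1 AND 0) AND (1 XOR NOT 0)) XOR ((1 OR 0) AND 1)) -> 1
  row 10 [1010]: (((0 AND 0) AND (0 XOR NOT 0)) XOR ((0 OR 1) AND 1)) -> 1
  row 11 [1011]: (((1 AND 0) AND (1 XOR NOT 0)) XOR ((1 OR 1) AND 1)) -> 1
  row 12 [1100]: (((0 AND 1) AND (0 XOR NOT 1)) XOR ((0 OR 0) AND 1)) -> 0
  row 13 [1101]: (((1 AND 1) AND (1 XOR NOT 1)) XOR ((1 OR 0) AND 1)) -> 0
  row 14 [1110]: (((0 AND 1) AND (0 XOR NOT 1)) XOR ((0 OR 1) AND 1)) -> 1
  row 15 [1111]: (((1 AND 1) AND (1 XOR NOT 1)) XOR ((1 OR 1) AND 1)) -> 0
Full result column, 4 rows per line (P1,P2 fixed per line; P3,P4 runs 00..11 left to right):
  rows 0-3 [P1,P2=00]: 0000  = hex 0
  rows 4-7 [P1,P2=01]: 0101  = hex 5
  rows 8-11 [P1,P2=10]: 0111  = hex 7
  rows 12-15 [P1,P2=11]: 0010  = hex 2
Output column (row 0 .. row 15) = 0000010101110010
Output column grouped in 4s = 0000 0101 0111 0010 = 0x0572
Convert to decimal digit by digit (value = value*16 + digit):
  0 -> 0
  0*16 + 5 = 5
  5*16 + 7 = 87
  87*16 + 2 = 1394
Decimal = 1394

1394


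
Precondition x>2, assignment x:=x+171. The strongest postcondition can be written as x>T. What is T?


Formula: sp(P, x:=E) = exists old_x. (x = E[old_x/x]) AND P[old_x/x] (old_x is the value of x before the assignment; eliminate old_x by solving x = E[old_x/x] for old_x)
Step 1: Precondition P: x>2, i.e. old_x > 2
Step 2: Assignment gives x = old_x + 171, so old_x = x - 171
Step 3: Substitute into P: x - 171 > 2
Step 4: Simplify: x > 2+171 = 173

173


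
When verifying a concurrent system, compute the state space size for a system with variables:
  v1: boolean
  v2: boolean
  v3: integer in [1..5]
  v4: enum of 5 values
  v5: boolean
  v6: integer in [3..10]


State space = product of domain sizes of all variables.
Domain sizes:
  v1 (boolean): 2
  v2 (boolean): 2
  v3 (integer in [1..5]): 5
  v4 (enum of 5 values): 5
  v5 (boolean): 2
  v6 (integer in [3..10]): 8
Product = 2 * 2 * 5 * 5 * 2 * 8 = 1600

1600


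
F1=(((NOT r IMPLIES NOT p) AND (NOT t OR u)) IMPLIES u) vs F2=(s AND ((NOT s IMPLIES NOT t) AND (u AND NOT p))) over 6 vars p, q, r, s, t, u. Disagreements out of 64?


F1 = (((NOT r IMPLIES NOT p) AND (NOT t OR u)) IMPLIES u)
F2 = (s AND ((NOT s IMPLIES NOT t) AND (u AND NOT p)))
Evaluate both on each of 64 rows (bits = p,q,r,s,t,u):
  row 0 [000000]: F1=0 F2=0 -> 0
  row 1 [000001]: F1=1 F2=0 (differ) -> 1
  row 2 [000010]: F1=1 F2=0 (differ) -> 1
  row 3 [000011]: F1=1 F2=0 (differ) -> 1
  row 4 [000100]: F1=0 F2=0 -> 0
  (every remaining row is evaluated the same way; all 64 results are listed next)
Full result column, 8 rows per line (p,q,r fixed per line; s,t,u runs 000..111 left to right):
  rows 0-7 [p,q,r=000]: 01110010  (ones: 4)
  rows 8-15 [p,q,r=001]: 01110010  (ones: 4)
  rows 16-23 [p,q,r=010]: 01110010  (ones: 4)
  rows 24-31 [p,q,r=011]: 01110010  (ones: 4)
  rows 32-39 [p,q,r=100]: 11111111  (ones: 8)
  rows 40-47 [p,q,r=101]: 01110111  (ones: 6)
  rows 48-55 [p,q,r=110]: 11111111  (ones: 8)
  rows 56-63 [p,q,r=111]: 01110111  (ones: 6)
Disagreements = 4+4+4+4+8+6+8+6 = 44

44


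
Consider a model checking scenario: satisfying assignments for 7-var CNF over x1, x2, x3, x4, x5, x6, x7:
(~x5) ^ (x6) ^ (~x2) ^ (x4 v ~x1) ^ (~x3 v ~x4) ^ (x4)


CNF with 6 clauses over 7 vars (128 assignments).
An assignment satisfies CNF iff every clause has >=1 true literal.
Check each row (bits = x1,x2,x3,x4,x5,x6,x7; clause T/F shown):
  row 0 [0000000]: clauses=TFTTTF -> 0
  row 1 [0000001]: clauses=TFTTTF -> 0
  row 2 [0000010]: clauses=TTTTTF -> 0
  row 3 [0000011]: clauses=TTTTTF -> 0
  row 4 [0000100]: clauses=FFTTTF -> 0
  (every remaining row is evaluated the same way; all 128 results are listed next)
Full result column, 8 rows per line (x1,x2,x3,x4 fixed per line; x5,x6,x7 runs 000..111 left to right):
  rows 0-7 [x1,x2,x3,x4=0000]: 00000000  (ones: 0)
  rows 8-15 [x1,x2,x3,x4=0001]: 00110000  (ones: 2)
  rows 16-23 [x1,x2,x3,x4=0010]: 00000000  (ones: 0)
  rows 24-31 [x1,x2,x3,x4=0011]: 00000000  (ones: 0)
  rows 32-39 [x1,x2,x3,x4=0100]: 00000000  (ones: 0)
  rows 40-47 [x1,x2,x3,x4=0101]: 00000000  (ones: 0)
  rows 48-55 [x1,x2,x3,x4=0110]: 00000000  (ones: 0)
  rows 56-63 [x1,x2,x3,x4=0111]: 00000000  (ones: 0)
  rows 64-71 [x1,x2,x3,x4=1000]: 00000000  (ones: 0)
  rows 72-79 [x1,x2,x3,x4=1001]: 00110000  (ones: 2)
  rows 80-87 [x1,x2,x3,x4=1010]: 00000000  (ones: 0)
  rows 88-95 [x1,x2,x3,x4=1011]: 00000000  (ones: 0)
  rows 96-103 [x1,x2,x3,x4=1100]: 00000000  (ones: 0)
  rows 104-111 [x1,x2,x3,x4=1101]: 00000000  (ones: 0)
  rows 112-119 [x1,x2,x3,x4=1110]: 00000000  (ones: 0)
  rows 120-127 [x1,x2,x3,x4=1111]: 00000000  (ones: 0)
Satisfying assignments = 0+2+0+0+0+0+0+0+0+2+0+0+0+0+0+0 = 4

4


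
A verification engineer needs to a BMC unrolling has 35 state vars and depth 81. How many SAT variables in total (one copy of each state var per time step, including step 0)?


BMC unrolls to depth k, creating one copy of each state var for steps 0..k.
Step count = 81 + 1 = 82 (steps 0 through 81)
Vars per step = 35
Total = 35 * 82 = 2870

2870


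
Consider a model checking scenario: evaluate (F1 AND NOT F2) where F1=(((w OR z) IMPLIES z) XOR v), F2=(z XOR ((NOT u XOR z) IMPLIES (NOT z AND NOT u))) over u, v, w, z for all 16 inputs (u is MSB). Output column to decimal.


F1 = (((w OR z) IMPLIES z) XOR v)
F2 = (z XOR ((NOT u XOR z) IMPLIES (NOT z AND NOT u)))
Counterexample to F1=>F2 is where F1=1 and F2=0.
Evaluate each row (bits = u,v,w,z, MSB first):
  row 0 [0000]: F1=1 F2=1 -> F1&~F2 -> 0
  row 1 [0001]: F1=1 F2=0 -> F1&~F2 -> 1
  row 2 [0010]: F1=0 F2=1 -> F1&~F2 -> 0
  row 3 [0011]: F1=1 F2=0 -> F1&~F2 -> 1
  row 4 [0100]: F1=0 F2=1 -> F1&~F2 -> 0
  row 5 [0101]: F1=0 F2=0 -> F1&~F2 -> 0
  row 6 [0110]: F1=1 F2=1 -> F1&~F2 -> 0
  row 7 [0111]: F1=0 F2=0 -> F1&~F2 -> 0
  row 8 [1000]: F1=1 F2=1 -> F1&~F2 -> 0
  row 9 [1001]: F1=1 F2=1 -> F1&~F2 -> 0
  row 10 [1010]: F1=0 F2=1 -> F1&~F2 -> 0
  row 11 [1011]: F1=1 F2=1 -> F1&~F2 -> 0
  row 12 [1100]: F1=0 F2=1 -> F1&~F2 -> 0
  row 13 [1101]: F1=0 F2=1 -> F1&~F2 -> 0
  row 14 [1110]: F1=1 F2=1 -> F1&~F2 -> 0
  row 15 [1111]: F1=0 F2=1 -> F1&~F2 -> 0
Full result column, 4 rows per line (u,v fixed per line; w,z runs 00..11 left to right):
  rows 0-3 [u,v=00]: 0101  = hex 5
  rows 4-7 [u,v=01]: 0000  = hex 0
  rows 8-11 [u,v=10]: 0000  = hex 0
  rows 12-15 [u,v=11]: 0000  = hex 0
Counterexample vector (row 0 .. row 15) = 0101000000000000
Output column grouped in 4s = 0101 0000 0000 0000 = 0x5000
Convert to decimal digit by digit (value = value*16 + digit):
  5 -> 5
  5*16 + 0 = 80
  80*16 + 0 = 1280
  1280*16 + 0 = 20480
Decimal = 20480

20480
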